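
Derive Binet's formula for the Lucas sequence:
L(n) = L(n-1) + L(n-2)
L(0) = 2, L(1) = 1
This is the Lucas sequence.
Characteristic equation: x² - x - 1 = 0; roots r₁ = \frac{1}{2} + \frac{\sqrt{5}}{2}, r₂ = \frac{1}{2} - \frac{\sqrt{5}}{2}.
General: L(n) = A·r₁^n + B·r₂^n. Solving with L(0)=2, L(1)=1 gives A = 1, B = 1.
So L(n) = 2^{- n} \left(\left(1 - \sqrt{5}\right)^{n} + \left(1 + \sqrt{5}\right)^{n}\right).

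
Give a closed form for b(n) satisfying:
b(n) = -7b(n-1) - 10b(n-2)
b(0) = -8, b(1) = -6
Characteristic equation: x² + 7x + 10 = 0, which factors as (x - (-2))(x - (-5)) = 0.
Roots r₁ = -2, r₂ = -5 (distinct).
General solution: b(n) = A·(-2)^n + B·(-5)^n.
From b(0) = -8: A + B = -8.
From b(1) = -6: -2A - 5B = -6.
Solving: A = - \frac{46}{3}, B = \frac{22}{3}.
So b(n) = - \frac{46 \left(-2\right)^{n}}{3} + \frac{22 \left(-5\right)^{n}}{3}.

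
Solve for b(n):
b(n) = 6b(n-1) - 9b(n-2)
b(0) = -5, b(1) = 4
Characteristic equation: x² - 6x + 9 = 0, which is (x - (3))².
Repeated root r = 3.
General solution: b(n) = (A + Bn)·(3)^n.
From b(0) = -5: A = -5.
From b(1) = 4: (A + B)·(3) = 4 ⇒ B = \frac{19}{3}.
So b(n) = \left(\frac{19 n}{3} - 5\right) \cdot (3)^n.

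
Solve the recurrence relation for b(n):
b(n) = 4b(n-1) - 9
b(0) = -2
First-order linear non-homogeneous.
Homogeneous solution: b_h(n) = A·(4)^n.
Try constant particular solution b_p = K: K = 4K - 9 ⇒ K = 3.
General: b(n) = A·(4)^n + 3.
Apply b(0) = -2: A + 3 = -2 ⇒ A = -5.
So b(n) = 3 - 5 \cdot 4^{n}.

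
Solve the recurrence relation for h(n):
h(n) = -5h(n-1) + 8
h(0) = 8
First-order linear non-homogeneous.
Homogeneous solution: h_h(n) = A·(-5)^n.
Try constant particular solution h_p = K: K = -5K + 8 ⇒ K = \frac{4}{3}.
General: h(n) = A·(-5)^n + \frac{4}{3}.
Apply h(0) = 8: A + \frac{4}{3} = 8 ⇒ A = \frac{20}{3}.
So h(n) = \frac{20 \left(-5\right)^{n}}{3} + \frac{4}{3}.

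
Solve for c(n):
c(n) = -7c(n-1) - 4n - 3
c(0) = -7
First-order linear with linear forcing.
Homogeneous solution: c_h(n) = A·(-7)^n.
Try particular c_p(n) = pn + q. Substituting:
  pn + q = -7(p(n-1) + q) - 4n - 3.
Matching the n-coefficient: p = -7p - 4 ⇒ p = - \frac{1}{2}.
Matching constants: q = 7p - 7q - 3 ⇒ q = - \frac{13}{16}.
General: c(n) = A·(-7)^n - \frac{n}{2} - \frac{13}{16}.
Apply c(0) = -7: A - \frac{13}{16} = -7 ⇒ A = - \frac{99}{16}.
So c(n) = - \frac{99 \left(-7\right)^{n}}{16} - \frac{n}{2} - \frac{13}{16}.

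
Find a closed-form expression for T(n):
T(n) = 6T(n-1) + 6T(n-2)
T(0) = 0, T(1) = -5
Characteristic equation: x² - 6x - 6 = 0.
Discriminant Δ = (6)² + 4·(6) = 60.
Roots r₁,₂ = (6 ± √60)/2, so r₁ = 3 + \sqrt{15}, r₂ = 3 - \sqrt{15}.
General solution: T(n) = A·r₁^n + B·r₂^n.
From the initial conditions, A + B = 0 and r₁A + r₂B = -5.
Since r₁ - r₂ = √60: A = (-5 - (0)r₂)/√60 = - \frac{\sqrt{15}}{6}, and B = 0 - A = \frac{\sqrt{15}}{6}.
So T(n) = \left(- \frac{\sqrt{15}}{6}\right)\left(3 + \sqrt{15}\right)^n + \left(\frac{\sqrt{15}}{6}\right)\left(3 - \sqrt{15}\right)^n.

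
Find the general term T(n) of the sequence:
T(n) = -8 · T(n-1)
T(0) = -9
Pure geometric recurrence with ratio -8.
By induction T(n) = T(0) · (-8)^n = - 9 \left(-8\right)^{n}.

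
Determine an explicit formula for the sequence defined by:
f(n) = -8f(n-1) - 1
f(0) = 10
First-order linear non-homogeneous.
Homogeneous solution: f_h(n) = A·(-8)^n.
Try constant particular solution f_p = K: K = -8K - 1 ⇒ K = - \frac{1}{9}.
General: f(n) = A·(-8)^n - \frac{1}{9}.
Apply f(0) = 10: A - \frac{1}{9} = 10 ⇒ A = \frac{91}{9}.
So f(n) = \frac{91 \left(-8\right)^{n}}{9} - \frac{1}{9}.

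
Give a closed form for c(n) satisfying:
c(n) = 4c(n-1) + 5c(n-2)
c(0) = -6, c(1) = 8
Characteristic equation: x² - 4x - 5 = 0, which factors as (x - (5))(x - (-1)) = 0.
Roots r₁ = 5, r₂ = -1 (distinct).
General solution: c(n) = A·(5)^n + B·(-1)^n.
From c(0) = -6: A + B = -6.
From c(1) = 8: 5A - B = 8.
Solving: A = \frac{1}{3}, B = - \frac{19}{3}.
So c(n) = - \frac{19 \left(-1\right)^{n}}{3} + \frac{5^{n}}{3}.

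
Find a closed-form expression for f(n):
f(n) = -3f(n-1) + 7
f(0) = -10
First-order linear non-homogeneous.
Homogeneous solution: f_h(n) = A·(-3)^n.
Try constant particular solution f_p = K: K = -3K + 7 ⇒ K = \frac{7}{4}.
General: f(n) = A·(-3)^n + \frac{7}{4}.
Apply f(0) = -10: A + \frac{7}{4} = -10 ⇒ A = - \frac{47}{4}.
So f(n) = \frac{7}{4} - \frac{47 \left(-3\right)^{n}}{4}.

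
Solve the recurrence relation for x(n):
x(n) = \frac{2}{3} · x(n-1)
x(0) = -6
Pure geometric recurrence with ratio \frac{2}{3}.
By induction x(n) = x(0) · (\frac{2}{3})^n = - 6 \left(\frac{2}{3}\right)^{n}.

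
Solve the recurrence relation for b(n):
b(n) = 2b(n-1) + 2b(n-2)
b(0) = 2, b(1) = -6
Characteristic equation: x² - 2x - 2 = 0.
Discriminant Δ = (2)² + 4·(2) = 12.
Roots r₁,₂ = (2 ± √12)/2, so r₁ = 1 + \sqrt{3}, r₂ = 1 - \sqrt{3}.
General solution: b(n) = A·r₁^n + B·r₂^n.
From the initial conditions, A + B = 2 and r₁A + r₂B = -6.
Since r₁ - r₂ = √12: A = (-6 - (2)r₂)/√12 = 1 - \frac{4 \sqrt{3}}{3}, and B = 2 - A = 1 + \frac{4 \sqrt{3}}{3}.
So b(n) = \left(1 - \frac{4 \sqrt{3}}{3}\right)\left(1 + \sqrt{3}\right)^n + \left(1 + \frac{4 \sqrt{3}}{3}\right)\left(1 - \sqrt{3}\right)^n.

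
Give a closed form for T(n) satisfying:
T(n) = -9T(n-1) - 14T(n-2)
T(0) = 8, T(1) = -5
Characteristic equation: x² + 9x + 14 = 0, which factors as (x - (-7))(x - (-2)) = 0.
Roots r₁ = -7, r₂ = -2 (distinct).
General solution: T(n) = A·(-7)^n + B·(-2)^n.
From T(0) = 8: A + B = 8.
From T(1) = -5: -7A - 2B = -5.
Solving: A = - \frac{11}{5}, B = \frac{51}{5}.
So T(n) = \frac{51 \left(-2\right)^{n}}{5} - \frac{11 \left(-7\right)^{n}}{5}.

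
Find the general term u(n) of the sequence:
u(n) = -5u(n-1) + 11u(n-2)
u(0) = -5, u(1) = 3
Characteristic equation: x² + 5x - 11 = 0.
Discriminant Δ = (-5)² + 4·(11) = 69.
Roots r₁,₂ = (-5 ± √69)/2, so r₁ = - \frac{5}{2} + \frac{\sqrt{69}}{2}, r₂ = - \frac{\sqrt{69}}{2} - \frac{5}{2}.
General solution: u(n) = A·r₁^n + B·r₂^n.
From the initial conditions, A + B = -5 and r₁A + r₂B = 3.
Since r₁ - r₂ = √69: A = (3 - (-5)r₂)/√69 = - \frac{5}{2} - \frac{19 \sqrt{69}}{138}, and B = -5 - A = - \frac{5}{2} + \frac{19 \sqrt{69}}{138}.
So u(n) = \left(- \frac{5}{2} - \frac{19 \sqrt{69}}{138}\right)\left(- \frac{5}{2} + \frac{\sqrt{69}}{2}\right)^n + \left(- \frac{5}{2} + \frac{19 \sqrt{69}}{138}\right)\left(- \frac{\sqrt{69}}{2} - \frac{5}{2}\right)^n.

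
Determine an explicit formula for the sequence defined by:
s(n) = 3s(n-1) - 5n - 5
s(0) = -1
First-order linear with linear forcing.
Homogeneous solution: s_h(n) = A·(3)^n.
Try particular s_p(n) = pn + q. Substituting:
  pn + q = 3(p(n-1) + q) - 5n - 5.
Matching the n-coefficient: p = 3p - 5 ⇒ p = \frac{5}{2}.
Matching constants: q = -3p + 3q - 5 ⇒ q = \frac{25}{4}.
General: s(n) = A·(3)^n + \frac{5 n}{2} + \frac{25}{4}.
Apply s(0) = -1: A + \frac{25}{4} = -1 ⇒ A = - \frac{29}{4}.
So s(n) = - \frac{29 \cdot 3^{n}}{4} + \frac{5 n}{2} + \frac{25}{4}.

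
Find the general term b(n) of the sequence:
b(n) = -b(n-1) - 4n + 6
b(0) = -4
First-order linear with linear forcing.
Homogeneous solution: b_h(n) = A·(-1)^n.
Try particular b_p(n) = pn + q. Substituting:
  pn + q = -(p(n-1) + q) - 4n + 6.
Matching the n-coefficient: p = -p - 4 ⇒ p = -2.
Matching constants: q = p - q + 6 ⇒ q = 2.
General: b(n) = A·(-1)^n - 2 n + 2.
Apply b(0) = -4: A + 2 = -4 ⇒ A = -6.
So b(n) = - 6 \left(-1\right)^{n} - 2 n + 2.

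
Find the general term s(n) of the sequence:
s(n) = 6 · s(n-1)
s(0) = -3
Pure geometric recurrence with ratio 6.
By induction s(n) = s(0) · (6)^n = - 3 \cdot 6^{n}.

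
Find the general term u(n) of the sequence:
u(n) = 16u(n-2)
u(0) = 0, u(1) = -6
Characteristic equation: x² - 16 = 0, which factors as (x - (-4))(x - (4)) = 0.
Roots r₁ = -4, r₂ = 4 (distinct).
General solution: u(n) = A·(-4)^n + B·(4)^n.
From u(0) = 0: A + B = 0.
From u(1) = -6: -4A + 4B = -6.
Solving: A = \frac{3}{4}, B = - \frac{3}{4}.
So u(n) = \frac{3 \left(-4\right)^{n}}{4} - \frac{3 \cdot 4^{n}}{4}.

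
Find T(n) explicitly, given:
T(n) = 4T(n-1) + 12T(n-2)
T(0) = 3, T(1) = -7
Characteristic equation: x² - 4x - 12 = 0, which factors as (x - (6))(x - (-2)) = 0.
Roots r₁ = 6, r₂ = -2 (distinct).
General solution: T(n) = A·(6)^n + B·(-2)^n.
From T(0) = 3: A + B = 3.
From T(1) = -7: 6A - 2B = -7.
Solving: A = - \frac{1}{8}, B = \frac{25}{8}.
So T(n) = \frac{25 \left(-2\right)^{n}}{8} - \frac{6^{n}}{8}.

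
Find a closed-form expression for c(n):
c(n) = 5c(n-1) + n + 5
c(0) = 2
First-order linear with linear forcing.
Homogeneous solution: c_h(n) = A·(5)^n.
Try particular c_p(n) = pn + q. Substituting:
  pn + q = 5(p(n-1) + q) + n + 5.
Matching the n-coefficient: p = 5p + 1 ⇒ p = - \frac{1}{4}.
Matching constants: q = -5p + 5q + 5 ⇒ q = - \frac{25}{16}.
General: c(n) = A·(5)^n - \frac{n}{4} - \frac{25}{16}.
Apply c(0) = 2: A - \frac{25}{16} = 2 ⇒ A = \frac{57}{16}.
So c(n) = \frac{57 \cdot 5^{n}}{16} - \frac{n}{4} - \frac{25}{16}.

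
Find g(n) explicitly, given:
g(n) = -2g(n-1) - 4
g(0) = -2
First-order linear non-homogeneous.
Homogeneous solution: g_h(n) = A·(-2)^n.
Try constant particular solution g_p = K: K = -2K - 4 ⇒ K = - \frac{4}{3}.
General: g(n) = A·(-2)^n - \frac{4}{3}.
Apply g(0) = -2: A - \frac{4}{3} = -2 ⇒ A = - \frac{2}{3}.
So g(n) = - \frac{2 \left(-2\right)^{n}}{3} - \frac{4}{3}.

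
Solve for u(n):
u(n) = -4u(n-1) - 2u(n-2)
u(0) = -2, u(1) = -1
Characteristic equation: x² + 4x + 2 = 0.
Discriminant Δ = (-4)² + 4·(-2) = 8.
Roots r₁,₂ = (-4 ± √8)/2, so r₁ = -2 + \sqrt{2}, r₂ = -2 - \sqrt{2}.
General solution: u(n) = A·r₁^n + B·r₂^n.
From the initial conditions, A + B = -2 and r₁A + r₂B = -1.
Since r₁ - r₂ = √8: A = (-1 - (-2)r₂)/√8 = - \frac{5 \sqrt{2}}{4} - 1, and B = -2 - A = -1 + \frac{5 \sqrt{2}}{4}.
So u(n) = \left(- \frac{5 \sqrt{2}}{4} - 1\right)\left(-2 + \sqrt{2}\right)^n + \left(-1 + \frac{5 \sqrt{2}}{4}\right)\left(-2 - \sqrt{2}\right)^n.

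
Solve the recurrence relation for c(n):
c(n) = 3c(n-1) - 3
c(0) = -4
First-order linear non-homogeneous.
Homogeneous solution: c_h(n) = A·(3)^n.
Try constant particular solution c_p = K: K = 3K - 3 ⇒ K = \frac{3}{2}.
General: c(n) = A·(3)^n + \frac{3}{2}.
Apply c(0) = -4: A + \frac{3}{2} = -4 ⇒ A = - \frac{11}{2}.
So c(n) = \frac{3}{2} - \frac{11 \cdot 3^{n}}{2}.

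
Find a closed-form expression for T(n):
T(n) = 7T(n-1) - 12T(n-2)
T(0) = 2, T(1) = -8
Characteristic equation: x² - 7x + 12 = 0, which factors as (x - (3))(x - (4)) = 0.
Roots r₁ = 3, r₂ = 4 (distinct).
General solution: T(n) = A·(3)^n + B·(4)^n.
From T(0) = 2: A + B = 2.
From T(1) = -8: 3A + 4B = -8.
Solving: A = 16, B = -14.
So T(n) = 16 \cdot 3^{n} - 14 \cdot 4^{n}.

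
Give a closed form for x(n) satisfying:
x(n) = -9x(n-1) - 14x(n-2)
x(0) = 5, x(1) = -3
Characteristic equation: x² + 9x + 14 = 0, which factors as (x - (-7))(x - (-2)) = 0.
Roots r₁ = -7, r₂ = -2 (distinct).
General solution: x(n) = A·(-7)^n + B·(-2)^n.
From x(0) = 5: A + B = 5.
From x(1) = -3: -7A - 2B = -3.
Solving: A = - \frac{7}{5}, B = \frac{32}{5}.
So x(n) = \frac{32 \left(-2\right)^{n}}{5} - \frac{7 \left(-7\right)^{n}}{5}.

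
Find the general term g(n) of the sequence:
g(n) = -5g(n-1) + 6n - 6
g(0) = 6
First-order linear with linear forcing.
Homogeneous solution: g_h(n) = A·(-5)^n.
Try particular g_p(n) = pn + q. Substituting:
  pn + q = -5(p(n-1) + q) + 6n - 6.
Matching the n-coefficient: p = -5p + 6 ⇒ p = 1.
Matching constants: q = 5p - 5q - 6 ⇒ q = - \frac{1}{6}.
General: g(n) = A·(-5)^n + n - \frac{1}{6}.
Apply g(0) = 6: A - \frac{1}{6} = 6 ⇒ A = \frac{37}{6}.
So g(n) = \frac{37 \left(-5\right)^{n}}{6} + n - \frac{1}{6}.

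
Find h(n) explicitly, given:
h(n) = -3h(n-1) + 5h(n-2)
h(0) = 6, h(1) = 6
Characteristic equation: x² + 3x - 5 = 0.
Discriminant Δ = (-3)² + 4·(5) = 29.
Roots r₁,₂ = (-3 ± √29)/2, so r₁ = - \frac{3}{2} + \frac{\sqrt{29}}{2}, r₂ = - \frac{\sqrt{29}}{2} - \frac{3}{2}.
General solution: h(n) = A·r₁^n + B·r₂^n.
From the initial conditions, A + B = 6 and r₁A + r₂B = 6.
Since r₁ - r₂ = √29: A = (6 - (6)r₂)/√29 = \frac{15 \sqrt{29}}{29} + 3, and B = 6 - A = 3 - \frac{15 \sqrt{29}}{29}.
So h(n) = \left(\frac{15 \sqrt{29}}{29} + 3\right)\left(- \frac{3}{2} + \frac{\sqrt{29}}{2}\right)^n + \left(3 - \frac{15 \sqrt{29}}{29}\right)\left(- \frac{\sqrt{29}}{2} - \frac{3}{2}\right)^n.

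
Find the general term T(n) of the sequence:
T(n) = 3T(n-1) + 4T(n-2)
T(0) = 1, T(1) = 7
Characteristic equation: x² - 3x - 4 = 0, which factors as (x - (-1))(x - (4)) = 0.
Roots r₁ = -1, r₂ = 4 (distinct).
General solution: T(n) = A·(-1)^n + B·(4)^n.
From T(0) = 1: A + B = 1.
From T(1) = 7: -A + 4B = 7.
Solving: A = - \frac{3}{5}, B = \frac{8}{5}.
So T(n) = - \frac{3 \left(-1\right)^{n}}{5} + \frac{8 \cdot 4^{n}}{5}.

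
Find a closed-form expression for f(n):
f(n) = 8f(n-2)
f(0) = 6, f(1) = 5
Characteristic equation: x² - 8 = 0.
Discriminant Δ = (0)² + 4·(8) = 32.
Roots r₁,₂ = (0 ± √32)/2, so r₁ = 2 \sqrt{2}, r₂ = - 2 \sqrt{2}.
General solution: f(n) = A·r₁^n + B·r₂^n.
From the initial conditions, A + B = 6 and r₁A + r₂B = 5.
Since r₁ - r₂ = √32: A = (5 - (6)r₂)/√32 = \frac{5 \sqrt{2}}{8} + 3, and B = 6 - A = 3 - \frac{5 \sqrt{2}}{8}.
So f(n) = \left(\frac{5 \sqrt{2}}{8} + 3\right)\left(2 \sqrt{2}\right)^n + \left(3 - \frac{5 \sqrt{2}}{8}\right)\left(- 2 \sqrt{2}\right)^n.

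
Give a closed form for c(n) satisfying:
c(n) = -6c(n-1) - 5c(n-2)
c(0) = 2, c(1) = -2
Characteristic equation: x² + 6x + 5 = 0, which factors as (x - (-5))(x - (-1)) = 0.
Roots r₁ = -5, r₂ = -1 (distinct).
General solution: c(n) = A·(-5)^n + B·(-1)^n.
From c(0) = 2: A + B = 2.
From c(1) = -2: -5A - B = -2.
Solving: A = 0, B = 2.
So c(n) = 2 \left(-1\right)^{n}.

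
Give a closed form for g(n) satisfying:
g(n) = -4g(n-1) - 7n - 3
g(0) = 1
First-order linear with linear forcing.
Homogeneous solution: g_h(n) = A·(-4)^n.
Try particular g_p(n) = pn + q. Substituting:
  pn + q = -4(p(n-1) + q) - 7n - 3.
Matching the n-coefficient: p = -4p - 7 ⇒ p = - \frac{7}{5}.
Matching constants: q = 4p - 4q - 3 ⇒ q = - \frac{43}{25}.
General: g(n) = A·(-4)^n - \frac{7 n}{5} - \frac{43}{25}.
Apply g(0) = 1: A - \frac{43}{25} = 1 ⇒ A = \frac{68}{25}.
So g(n) = \frac{68 \left(-4\right)^{n}}{25} - \frac{7 n}{5} - \frac{43}{25}.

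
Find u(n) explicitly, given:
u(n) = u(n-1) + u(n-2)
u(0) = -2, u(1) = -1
Characteristic equation: x² - x - 1 = 0.
Discriminant Δ = (1)² + 4·(1) = 5.
Roots r₁,₂ = (1 ± √5)/2, so r₁ = \frac{1}{2} + \frac{\sqrt{5}}{2}, r₂ = \frac{1}{2} - \frac{\sqrt{5}}{2}.
General solution: u(n) = A·r₁^n + B·r₂^n.
From the initial conditions, A + B = -2 and r₁A + r₂B = -1.
Since r₁ - r₂ = √5: A = (-1 - (-2)r₂)/√5 = -1, and B = -2 - A = -1.
So u(n) = \left(-1\right)\left(\frac{1}{2} + \frac{\sqrt{5}}{2}\right)^n + \left(-1\right)\left(\frac{1}{2} - \frac{\sqrt{5}}{2}\right)^n.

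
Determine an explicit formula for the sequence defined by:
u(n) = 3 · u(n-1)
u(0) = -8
Pure geometric recurrence with ratio 3.
By induction u(n) = u(0) · (3)^n = - 8 \cdot 3^{n}.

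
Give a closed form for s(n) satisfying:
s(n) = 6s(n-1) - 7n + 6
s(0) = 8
First-order linear with linear forcing.
Homogeneous solution: s_h(n) = A·(6)^n.
Try particular s_p(n) = pn + q. Substituting:
  pn + q = 6(p(n-1) + q) - 7n + 6.
Matching the n-coefficient: p = 6p - 7 ⇒ p = \frac{7}{5}.
Matching constants: q = -6p + 6q + 6 ⇒ q = \frac{12}{25}.
General: s(n) = A·(6)^n + \frac{7 n}{5} + \frac{12}{25}.
Apply s(0) = 8: A + \frac{12}{25} = 8 ⇒ A = \frac{188}{25}.
So s(n) = \frac{188 \cdot 6^{n}}{25} + \frac{7 n}{5} + \frac{12}{25}.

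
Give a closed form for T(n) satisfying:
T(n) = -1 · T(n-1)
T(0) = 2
Pure geometric recurrence with ratio -1.
By induction T(n) = T(0) · (-1)^n = 2 \left(-1\right)^{n}.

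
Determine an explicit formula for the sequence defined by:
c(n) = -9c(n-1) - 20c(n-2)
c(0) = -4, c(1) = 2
Characteristic equation: x² + 9x + 20 = 0, which factors as (x - (-4))(x - (-5)) = 0.
Roots r₁ = -4, r₂ = -5 (distinct).
General solution: c(n) = A·(-4)^n + B·(-5)^n.
From c(0) = -4: A + B = -4.
From c(1) = 2: -4A - 5B = 2.
Solving: A = -18, B = 14.
So c(n) = - 18 \left(-4\right)^{n} + 14 \left(-5\right)^{n}.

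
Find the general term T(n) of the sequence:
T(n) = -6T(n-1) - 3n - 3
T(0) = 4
First-order linear with linear forcing.
Homogeneous solution: T_h(n) = A·(-6)^n.
Try particular T_p(n) = pn + q. Substituting:
  pn + q = -6(p(n-1) + q) - 3n - 3.
Matching the n-coefficient: p = -6p - 3 ⇒ p = - \frac{3}{7}.
Matching constants: q = 6p - 6q - 3 ⇒ q = - \frac{39}{49}.
General: T(n) = A·(-6)^n - \frac{3 n}{7} - \frac{39}{49}.
Apply T(0) = 4: A - \frac{39}{49} = 4 ⇒ A = \frac{235}{49}.
So T(n) = \frac{235 \left(-6\right)^{n}}{49} - \frac{3 n}{7} - \frac{39}{49}.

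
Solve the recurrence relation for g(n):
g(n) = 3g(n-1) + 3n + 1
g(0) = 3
First-order linear with linear forcing.
Homogeneous solution: g_h(n) = A·(3)^n.
Try particular g_p(n) = pn + q. Substituting:
  pn + q = 3(p(n-1) + q) + 3n + 1.
Matching the n-coefficient: p = 3p + 3 ⇒ p = - \frac{3}{2}.
Matching constants: q = -3p + 3q + 1 ⇒ q = - \frac{11}{4}.
General: g(n) = A·(3)^n - \frac{3 n}{2} - \frac{11}{4}.
Apply g(0) = 3: A - \frac{11}{4} = 3 ⇒ A = \frac{23}{4}.
So g(n) = \frac{23 \cdot 3^{n}}{4} - \frac{3 n}{2} - \frac{11}{4}.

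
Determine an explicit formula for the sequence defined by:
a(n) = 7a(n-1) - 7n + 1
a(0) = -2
First-order linear with linear forcing.
Homogeneous solution: a_h(n) = A·(7)^n.
Try particular a_p(n) = pn + q. Substituting:
  pn + q = 7(p(n-1) + q) - 7n + 1.
Matching the n-coefficient: p = 7p - 7 ⇒ p = \frac{7}{6}.
Matching constants: q = -7p + 7q + 1 ⇒ q = \frac{43}{36}.
General: a(n) = A·(7)^n + \frac{7 n}{6} + \frac{43}{36}.
Apply a(0) = -2: A + \frac{43}{36} = -2 ⇒ A = - \frac{115}{36}.
So a(n) = - \frac{115 \cdot 7^{n}}{36} + \frac{7 n}{6} + \frac{43}{36}.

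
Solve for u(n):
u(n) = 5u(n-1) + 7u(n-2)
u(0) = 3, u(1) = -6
Characteristic equation: x² - 5x - 7 = 0.
Discriminant Δ = (5)² + 4·(7) = 53.
Roots r₁,₂ = (5 ± √53)/2, so r₁ = \frac{5}{2} + \frac{\sqrt{53}}{2}, r₂ = \frac{5}{2} - \frac{\sqrt{53}}{2}.
General solution: u(n) = A·r₁^n + B·r₂^n.
From the initial conditions, A + B = 3 and r₁A + r₂B = -6.
Since r₁ - r₂ = √53: A = (-6 - (3)r₂)/√53 = \frac{3}{2} - \frac{27 \sqrt{53}}{106}, and B = 3 - A = \frac{3}{2} + \frac{27 \sqrt{53}}{106}.
So u(n) = \left(\frac{3}{2} - \frac{27 \sqrt{53}}{106}\right)\left(\frac{5}{2} + \frac{\sqrt{53}}{2}\right)^n + \left(\frac{3}{2} + \frac{27 \sqrt{53}}{106}\right)\left(\frac{5}{2} - \frac{\sqrt{53}}{2}\right)^n.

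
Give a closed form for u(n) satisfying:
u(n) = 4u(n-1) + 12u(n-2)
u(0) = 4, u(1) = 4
Characteristic equation: x² - 4x - 12 = 0, which factors as (x - (6))(x - (-2)) = 0.
Roots r₁ = 6, r₂ = -2 (distinct).
General solution: u(n) = A·(6)^n + B·(-2)^n.
From u(0) = 4: A + B = 4.
From u(1) = 4: 6A - 2B = 4.
Solving: A = \frac{3}{2}, B = \frac{5}{2}.
So u(n) = \frac{5 \left(-2\right)^{n}}{2} + \frac{3 \cdot 6^{n}}{2}.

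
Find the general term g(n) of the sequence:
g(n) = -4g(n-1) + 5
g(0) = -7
First-order linear non-homogeneous.
Homogeneous solution: g_h(n) = A·(-4)^n.
Try constant particular solution g_p = K: K = -4K + 5 ⇒ K = 1.
General: g(n) = A·(-4)^n + 1.
Apply g(0) = -7: A + 1 = -7 ⇒ A = -8.
So g(n) = 1 - 8 \left(-4\right)^{n}.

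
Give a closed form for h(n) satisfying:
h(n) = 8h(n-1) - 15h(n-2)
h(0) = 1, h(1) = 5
Characteristic equation: x² - 8x + 15 = 0, which factors as (x - (3))(x - (5)) = 0.
Roots r₁ = 3, r₂ = 5 (distinct).
General solution: h(n) = A·(3)^n + B·(5)^n.
From h(0) = 1: A + B = 1.
From h(1) = 5: 3A + 5B = 5.
Solving: A = 0, B = 1.
So h(n) = 5^{n}.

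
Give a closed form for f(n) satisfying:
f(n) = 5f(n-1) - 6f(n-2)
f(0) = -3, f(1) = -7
Characteristic equation: x² - 5x + 6 = 0, which factors as (x - (3))(x - (2)) = 0.
Roots r₁ = 3, r₂ = 2 (distinct).
General solution: f(n) = A·(3)^n + B·(2)^n.
From f(0) = -3: A + B = -3.
From f(1) = -7: 3A + 2B = -7.
Solving: A = -1, B = -2.
So f(n) = - 2 \cdot 2^{n} - 3^{n}.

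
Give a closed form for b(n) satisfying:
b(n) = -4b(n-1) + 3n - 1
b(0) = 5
First-order linear with linear forcing.
Homogeneous solution: b_h(n) = A·(-4)^n.
Try particular b_p(n) = pn + q. Substituting:
  pn + q = -4(p(n-1) + q) + 3n - 1.
Matching the n-coefficient: p = -4p + 3 ⇒ p = \frac{3}{5}.
Matching constants: q = 4p - 4q - 1 ⇒ q = \frac{7}{25}.
General: b(n) = A·(-4)^n + \frac{3 n}{5} + \frac{7}{25}.
Apply b(0) = 5: A + \frac{7}{25} = 5 ⇒ A = \frac{118}{25}.
So b(n) = \frac{118 \left(-4\right)^{n}}{25} + \frac{3 n}{5} + \frac{7}{25}.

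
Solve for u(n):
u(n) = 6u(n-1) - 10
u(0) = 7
First-order linear non-homogeneous.
Homogeneous solution: u_h(n) = A·(6)^n.
Try constant particular solution u_p = K: K = 6K - 10 ⇒ K = 2.
General: u(n) = A·(6)^n + 2.
Apply u(0) = 7: A + 2 = 7 ⇒ A = 5.
So u(n) = 5 \cdot 6^{n} + 2.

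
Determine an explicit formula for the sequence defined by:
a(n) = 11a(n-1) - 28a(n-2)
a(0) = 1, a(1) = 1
Characteristic equation: x² - 11x + 28 = 0, which factors as (x - (4))(x - (7)) = 0.
Roots r₁ = 4, r₂ = 7 (distinct).
General solution: a(n) = A·(4)^n + B·(7)^n.
From a(0) = 1: A + B = 1.
From a(1) = 1: 4A + 7B = 1.
Solving: A = 2, B = -1.
So a(n) = 2 \cdot 4^{n} - 7^{n}.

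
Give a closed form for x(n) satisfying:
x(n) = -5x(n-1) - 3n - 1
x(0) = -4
First-order linear with linear forcing.
Homogeneous solution: x_h(n) = A·(-5)^n.
Try particular x_p(n) = pn + q. Substituting:
  pn + q = -5(p(n-1) + q) - 3n - 1.
Matching the n-coefficient: p = -5p - 3 ⇒ p = - \frac{1}{2}.
Matching constants: q = 5p - 5q - 1 ⇒ q = - \frac{7}{12}.
General: x(n) = A·(-5)^n - \frac{n}{2} - \frac{7}{12}.
Apply x(0) = -4: A - \frac{7}{12} = -4 ⇒ A = - \frac{41}{12}.
So x(n) = - \frac{41 \left(-5\right)^{n}}{12} - \frac{n}{2} - \frac{7}{12}.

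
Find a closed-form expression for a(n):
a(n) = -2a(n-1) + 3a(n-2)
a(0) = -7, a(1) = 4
Characteristic equation: x² + 2x - 3 = 0, which factors as (x - (1))(x - (-3)) = 0.
Roots r₁ = 1, r₂ = -3 (distinct).
General solution: a(n) = A·(1)^n + B·(-3)^n.
From a(0) = -7: A + B = -7.
From a(1) = 4: A - 3B = 4.
Solving: A = - \frac{17}{4}, B = - \frac{11}{4}.
So a(n) = - \frac{11 \left(-3\right)^{n}}{4} - \frac{17}{4}.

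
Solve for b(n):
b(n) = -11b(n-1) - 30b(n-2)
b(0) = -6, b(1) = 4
Characteristic equation: x² + 11x + 30 = 0, which factors as (x - (-5))(x - (-6)) = 0.
Roots r₁ = -5, r₂ = -6 (distinct).
General solution: b(n) = A·(-5)^n + B·(-6)^n.
From b(0) = -6: A + B = -6.
From b(1) = 4: -5A - 6B = 4.
Solving: A = -32, B = 26.
So b(n) = - 32 \left(-5\right)^{n} + 26 \left(-6\right)^{n}.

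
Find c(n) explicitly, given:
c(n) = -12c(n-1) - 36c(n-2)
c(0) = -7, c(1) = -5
Characteristic equation: x² + 12x + 36 = 0, which is (x - (-6))².
Repeated root r = -6.
General solution: c(n) = (A + Bn)·(-6)^n.
From c(0) = -7: A = -7.
From c(1) = -5: (A + B)·(-6) = -5 ⇒ B = \frac{47}{6}.
So c(n) = \left(\frac{47 n}{6} - 7\right) \cdot (-6)^n.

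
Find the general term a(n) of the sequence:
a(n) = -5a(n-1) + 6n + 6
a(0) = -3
First-order linear with linear forcing.
Homogeneous solution: a_h(n) = A·(-5)^n.
Try particular a_p(n) = pn + q. Substituting:
  pn + q = -5(p(n-1) + q) + 6n + 6.
Matching the n-coefficient: p = -5p + 6 ⇒ p = 1.
Matching constants: q = 5p - 5q + 6 ⇒ q = \frac{11}{6}.
General: a(n) = A·(-5)^n + n + \frac{11}{6}.
Apply a(0) = -3: A + \frac{11}{6} = -3 ⇒ A = - \frac{29}{6}.
So a(n) = - \frac{29 \left(-5\right)^{n}}{6} + n + \frac{11}{6}.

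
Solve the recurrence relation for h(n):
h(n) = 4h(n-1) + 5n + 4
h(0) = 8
First-order linear with linear forcing.
Homogeneous solution: h_h(n) = A·(4)^n.
Try particular h_p(n) = pn + q. Substituting:
  pn + q = 4(p(n-1) + q) + 5n + 4.
Matching the n-coefficient: p = 4p + 5 ⇒ p = - \frac{5}{3}.
Matching constants: q = -4p + 4q + 4 ⇒ q = - \frac{32}{9}.
General: h(n) = A·(4)^n - \frac{5 n}{3} - \frac{32}{9}.
Apply h(0) = 8: A - \frac{32}{9} = 8 ⇒ A = \frac{104}{9}.
So h(n) = \frac{104 \cdot 4^{n}}{9} - \frac{5 n}{3} - \frac{32}{9}.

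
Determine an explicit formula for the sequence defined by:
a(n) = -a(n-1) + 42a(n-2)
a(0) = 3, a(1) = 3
Characteristic equation: x² + x - 42 = 0, which factors as (x - (-7))(x - (6)) = 0.
Roots r₁ = -7, r₂ = 6 (distinct).
General solution: a(n) = A·(-7)^n + B·(6)^n.
From a(0) = 3: A + B = 3.
From a(1) = 3: -7A + 6B = 3.
Solving: A = \frac{15}{13}, B = \frac{24}{13}.
So a(n) = \frac{15 \left(-7\right)^{n}}{13} + \frac{24 \cdot 6^{n}}{13}.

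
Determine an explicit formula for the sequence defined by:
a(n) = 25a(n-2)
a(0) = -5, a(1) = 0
Characteristic equation: x² - 25 = 0, which factors as (x - (5))(x - (-5)) = 0.
Roots r₁ = 5, r₂ = -5 (distinct).
General solution: a(n) = A·(5)^n + B·(-5)^n.
From a(0) = -5: A + B = -5.
From a(1) = 0: 5A - 5B = 0.
Solving: A = - \frac{5}{2}, B = - \frac{5}{2}.
So a(n) = - \frac{5 \left(-5\right)^{n}}{2} - \frac{5 \cdot 5^{n}}{2}.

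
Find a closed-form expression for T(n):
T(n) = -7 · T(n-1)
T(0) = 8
Pure geometric recurrence with ratio -7.
By induction T(n) = T(0) · (-7)^n = 8 \left(-7\right)^{n}.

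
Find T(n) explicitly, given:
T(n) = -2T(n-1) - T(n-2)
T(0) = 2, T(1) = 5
Characteristic equation: x² + 2x + 1 = 0, which is (x - (-1))².
Repeated root r = -1.
General solution: T(n) = (A + Bn)·(-1)^n.
From T(0) = 2: A = 2.
From T(1) = 5: (A + B)·(-1) = 5 ⇒ B = -7.
So T(n) = \left(2 - 7 n\right) \cdot (-1)^n.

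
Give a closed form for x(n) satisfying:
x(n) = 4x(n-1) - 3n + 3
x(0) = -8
First-order linear with linear forcing.
Homogeneous solution: x_h(n) = A·(4)^n.
Try particular x_p(n) = pn + q. Substituting:
  pn + q = 4(p(n-1) + q) - 3n + 3.
Matching the n-coefficient: p = 4p - 3 ⇒ p = 1.
Matching constants: q = -4p + 4q + 3 ⇒ q = \frac{1}{3}.
General: x(n) = A·(4)^n + n + \frac{1}{3}.
Apply x(0) = -8: A + \frac{1}{3} = -8 ⇒ A = - \frac{25}{3}.
So x(n) = - \frac{25 \cdot 4^{n}}{3} + n + \frac{1}{3}.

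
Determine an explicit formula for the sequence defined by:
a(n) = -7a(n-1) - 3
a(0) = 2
First-order linear non-homogeneous.
Homogeneous solution: a_h(n) = A·(-7)^n.
Try constant particular solution a_p = K: K = -7K - 3 ⇒ K = - \frac{3}{8}.
General: a(n) = A·(-7)^n - \frac{3}{8}.
Apply a(0) = 2: A - \frac{3}{8} = 2 ⇒ A = \frac{19}{8}.
So a(n) = \frac{19 \left(-7\right)^{n}}{8} - \frac{3}{8}.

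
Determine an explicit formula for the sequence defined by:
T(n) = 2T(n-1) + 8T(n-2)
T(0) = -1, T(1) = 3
Characteristic equation: x² - 2x - 8 = 0, which factors as (x - (4))(x - (-2)) = 0.
Roots r₁ = 4, r₂ = -2 (distinct).
General solution: T(n) = A·(4)^n + B·(-2)^n.
From T(0) = -1: A + B = -1.
From T(1) = 3: 4A - 2B = 3.
Solving: A = \frac{1}{6}, B = - \frac{7}{6}.
So T(n) = - \frac{7 \left(-2\right)^{n}}{6} + \frac{4^{n}}{6}.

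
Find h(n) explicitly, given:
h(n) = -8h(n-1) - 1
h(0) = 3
First-order linear non-homogeneous.
Homogeneous solution: h_h(n) = A·(-8)^n.
Try constant particular solution h_p = K: K = -8K - 1 ⇒ K = - \frac{1}{9}.
General: h(n) = A·(-8)^n - \frac{1}{9}.
Apply h(0) = 3: A - \frac{1}{9} = 3 ⇒ A = \frac{28}{9}.
So h(n) = \frac{28 \left(-8\right)^{n}}{9} - \frac{1}{9}.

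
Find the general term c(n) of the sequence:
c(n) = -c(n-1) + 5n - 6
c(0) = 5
First-order linear with linear forcing.
Homogeneous solution: c_h(n) = A·(-1)^n.
Try particular c_p(n) = pn + q. Substituting:
  pn + q = -(p(n-1) + q) + 5n - 6.
Matching the n-coefficient: p = -p + 5 ⇒ p = \frac{5}{2}.
Matching constants: q = p - q - 6 ⇒ q = - \frac{7}{4}.
General: c(n) = A·(-1)^n + \frac{5 n}{2} - \frac{7}{4}.
Apply c(0) = 5: A - \frac{7}{4} = 5 ⇒ A = \frac{27}{4}.
So c(n) = \frac{27 \left(-1\right)^{n}}{4} + \frac{5 n}{2} - \frac{7}{4}.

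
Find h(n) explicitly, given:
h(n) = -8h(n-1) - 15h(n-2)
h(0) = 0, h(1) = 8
Characteristic equation: x² + 8x + 15 = 0, which factors as (x - (-3))(x - (-5)) = 0.
Roots r₁ = -3, r₂ = -5 (distinct).
General solution: h(n) = A·(-3)^n + B·(-5)^n.
From h(0) = 0: A + B = 0.
From h(1) = 8: -3A - 5B = 8.
Solving: A = 4, B = -4.
So h(n) = 4 \left(-3\right)^{n} - 4 \left(-5\right)^{n}.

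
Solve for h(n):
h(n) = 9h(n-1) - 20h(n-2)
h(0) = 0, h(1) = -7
Characteristic equation: x² - 9x + 20 = 0, which factors as (x - (4))(x - (5)) = 0.
Roots r₁ = 4, r₂ = 5 (distinct).
General solution: h(n) = A·(4)^n + B·(5)^n.
From h(0) = 0: A + B = 0.
From h(1) = -7: 4A + 5B = -7.
Solving: A = 7, B = -7.
So h(n) = 7 \cdot 4^{n} - 7 \cdot 5^{n}.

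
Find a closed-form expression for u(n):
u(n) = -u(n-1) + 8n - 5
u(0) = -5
First-order linear with linear forcing.
Homogeneous solution: u_h(n) = A·(-1)^n.
Try particular u_p(n) = pn + q. Substituting:
  pn + q = -(p(n-1) + q) + 8n - 5.
Matching the n-coefficient: p = -p + 8 ⇒ p = 4.
Matching constants: q = p - q - 5 ⇒ q = - \frac{1}{2}.
General: u(n) = A·(-1)^n + 4 n - \frac{1}{2}.
Apply u(0) = -5: A - \frac{1}{2} = -5 ⇒ A = - \frac{9}{2}.
So u(n) = - \frac{9 \left(-1\right)^{n}}{2} + 4 n - \frac{1}{2}.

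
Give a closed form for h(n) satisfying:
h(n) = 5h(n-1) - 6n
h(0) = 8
First-order linear with linear forcing.
Homogeneous solution: h_h(n) = A·(5)^n.
Try particular h_p(n) = pn + q. Substituting:
  pn + q = 5(p(n-1) + q) - 6n.
Matching the n-coefficient: p = 5p - 6 ⇒ p = \frac{3}{2}.
Matching constants: q = -5p + 5q ⇒ q = \frac{15}{8}.
General: h(n) = A·(5)^n + \frac{3 n}{2} + \frac{15}{8}.
Apply h(0) = 8: A + \frac{15}{8} = 8 ⇒ A = \frac{49}{8}.
So h(n) = \frac{49 \cdot 5^{n}}{8} + \frac{3 n}{2} + \frac{15}{8}.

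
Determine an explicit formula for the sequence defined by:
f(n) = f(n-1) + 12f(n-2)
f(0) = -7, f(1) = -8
Characteristic equation: x² - x - 12 = 0, which factors as (x - (4))(x - (-3)) = 0.
Roots r₁ = 4, r₂ = -3 (distinct).
General solution: f(n) = A·(4)^n + B·(-3)^n.
From f(0) = -7: A + B = -7.
From f(1) = -8: 4A - 3B = -8.
Solving: A = - \frac{29}{7}, B = - \frac{20}{7}.
So f(n) = - \frac{20 \left(-3\right)^{n}}{7} - \frac{29 \cdot 4^{n}}{7}.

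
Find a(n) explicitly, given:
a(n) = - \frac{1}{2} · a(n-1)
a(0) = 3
Pure geometric recurrence with ratio - \frac{1}{2}.
By induction a(n) = a(0) · (- \frac{1}{2})^n = 3 \left(- \frac{1}{2}\right)^{n}.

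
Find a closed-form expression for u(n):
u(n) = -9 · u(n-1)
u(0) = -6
Pure geometric recurrence with ratio -9.
By induction u(n) = u(0) · (-9)^n = - 6 \left(-9\right)^{n}.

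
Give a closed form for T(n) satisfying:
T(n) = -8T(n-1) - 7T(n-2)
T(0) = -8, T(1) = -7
Characteristic equation: x² + 8x + 7 = 0, which factors as (x - (-7))(x - (-1)) = 0.
Roots r₁ = -7, r₂ = -1 (distinct).
General solution: T(n) = A·(-7)^n + B·(-1)^n.
From T(0) = -8: A + B = -8.
From T(1) = -7: -7A - B = -7.
Solving: A = \frac{5}{2}, B = - \frac{21}{2}.
So T(n) = - \frac{21 \left(-1\right)^{n}}{2} + \frac{5 \left(-7\right)^{n}}{2}.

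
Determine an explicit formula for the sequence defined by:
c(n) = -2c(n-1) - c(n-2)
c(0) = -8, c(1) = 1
Characteristic equation: x² + 2x + 1 = 0, which is (x - (-1))².
Repeated root r = -1.
General solution: c(n) = (A + Bn)·(-1)^n.
From c(0) = -8: A = -8.
From c(1) = 1: (A + B)·(-1) = 1 ⇒ B = 7.
So c(n) = \left(7 n - 8\right) \cdot (-1)^n.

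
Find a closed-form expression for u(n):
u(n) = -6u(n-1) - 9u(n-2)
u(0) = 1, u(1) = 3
Characteristic equation: x² + 6x + 9 = 0, which is (x - (-3))².
Repeated root r = -3.
General solution: u(n) = (A + Bn)·(-3)^n.
From u(0) = 1: A = 1.
From u(1) = 3: (A + B)·(-3) = 3 ⇒ B = -2.
So u(n) = \left(1 - 2 n\right) \cdot (-3)^n.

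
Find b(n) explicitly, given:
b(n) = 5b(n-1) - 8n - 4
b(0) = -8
First-order linear with linear forcing.
Homogeneous solution: b_h(n) = A·(5)^n.
Try particular b_p(n) = pn + q. Substituting:
  pn + q = 5(p(n-1) + q) - 8n - 4.
Matching the n-coefficient: p = 5p - 8 ⇒ p = 2.
Matching constants: q = -5p + 5q - 4 ⇒ q = \frac{7}{2}.
General: b(n) = A·(5)^n + 2 n + \frac{7}{2}.
Apply b(0) = -8: A + \frac{7}{2} = -8 ⇒ A = - \frac{23}{2}.
So b(n) = - \frac{23 \cdot 5^{n}}{2} + 2 n + \frac{7}{2}.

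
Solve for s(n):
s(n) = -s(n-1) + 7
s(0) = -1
First-order linear non-homogeneous.
Homogeneous solution: s_h(n) = A·(-1)^n.
Try constant particular solution s_p = K: K = -K + 7 ⇒ K = \frac{7}{2}.
General: s(n) = A·(-1)^n + \frac{7}{2}.
Apply s(0) = -1: A + \frac{7}{2} = -1 ⇒ A = - \frac{9}{2}.
So s(n) = \frac{7}{2} - \frac{9 \left(-1\right)^{n}}{2}.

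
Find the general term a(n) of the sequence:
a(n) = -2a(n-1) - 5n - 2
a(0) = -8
First-order linear with linear forcing.
Homogeneous solution: a_h(n) = A·(-2)^n.
Try particular a_p(n) = pn + q. Substituting:
  pn + q = -2(p(n-1) + q) - 5n - 2.
Matching the n-coefficient: p = -2p - 5 ⇒ p = - \frac{5}{3}.
Matching constants: q = 2p - 2q - 2 ⇒ q = - \frac{16}{9}.
General: a(n) = A·(-2)^n - \frac{5 n}{3} - \frac{16}{9}.
Apply a(0) = -8: A - \frac{16}{9} = -8 ⇒ A = - \frac{56}{9}.
So a(n) = - \frac{56 \left(-2\right)^{n}}{9} - \frac{5 n}{3} - \frac{16}{9}.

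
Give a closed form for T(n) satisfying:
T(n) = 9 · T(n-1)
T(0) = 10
Pure geometric recurrence with ratio 9.
By induction T(n) = T(0) · (9)^n = 10 \cdot 9^{n}.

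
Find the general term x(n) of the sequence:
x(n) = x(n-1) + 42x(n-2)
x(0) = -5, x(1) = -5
Characteristic equation: x² - x - 42 = 0, which factors as (x - (-6))(x - (7)) = 0.
Roots r₁ = -6, r₂ = 7 (distinct).
General solution: x(n) = A·(-6)^n + B·(7)^n.
From x(0) = -5: A + B = -5.
From x(1) = -5: -6A + 7B = -5.
Solving: A = - \frac{30}{13}, B = - \frac{35}{13}.
So x(n) = - \frac{30 \left(-6\right)^{n}}{13} - \frac{35 \cdot 7^{n}}{13}.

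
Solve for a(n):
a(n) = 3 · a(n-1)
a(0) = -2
Pure geometric recurrence with ratio 3.
By induction a(n) = a(0) · (3)^n = - 2 \cdot 3^{n}.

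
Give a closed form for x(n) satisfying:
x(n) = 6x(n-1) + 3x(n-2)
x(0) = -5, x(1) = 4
Characteristic equation: x² - 6x - 3 = 0.
Discriminant Δ = (6)² + 4·(3) = 48.
Roots r₁,₂ = (6 ± √48)/2, so r₁ = 3 + 2 \sqrt{3}, r₂ = 3 - 2 \sqrt{3}.
General solution: x(n) = A·r₁^n + B·r₂^n.
From the initial conditions, A + B = -5 and r₁A + r₂B = 4.
Since r₁ - r₂ = √48: A = (4 - (-5)r₂)/√48 = - \frac{5}{2} + \frac{19 \sqrt{3}}{12}, and B = -5 - A = - \frac{19 \sqrt{3}}{12} - \frac{5}{2}.
So x(n) = \left(- \frac{5}{2} + \frac{19 \sqrt{3}}{12}\right)\left(3 + 2 \sqrt{3}\right)^n + \left(- \frac{19 \sqrt{3}}{12} - \frac{5}{2}\right)\left(3 - 2 \sqrt{3}\right)^n.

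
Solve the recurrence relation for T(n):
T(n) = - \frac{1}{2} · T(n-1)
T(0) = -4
Pure geometric recurrence with ratio - \frac{1}{2}.
By induction T(n) = T(0) · (- \frac{1}{2})^n = - 4 \left(- \frac{1}{2}\right)^{n}.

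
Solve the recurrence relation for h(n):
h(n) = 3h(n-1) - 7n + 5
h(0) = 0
First-order linear with linear forcing.
Homogeneous solution: h_h(n) = A·(3)^n.
Try particular h_p(n) = pn + q. Substituting:
  pn + q = 3(p(n-1) + q) - 7n + 5.
Matching the n-coefficient: p = 3p - 7 ⇒ p = \frac{7}{2}.
Matching constants: q = -3p + 3q + 5 ⇒ q = \frac{11}{4}.
General: h(n) = A·(3)^n + \frac{7 n}{2} + \frac{11}{4}.
Apply h(0) = 0: A + \frac{11}{4} = 0 ⇒ A = - \frac{11}{4}.
So h(n) = - \frac{11 \cdot 3^{n}}{4} + \frac{7 n}{2} + \frac{11}{4}.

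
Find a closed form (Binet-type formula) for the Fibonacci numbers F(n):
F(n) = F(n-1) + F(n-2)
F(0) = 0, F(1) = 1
This is the Fibonacci sequence.
Characteristic equation: x² - x - 1 = 0; roots r₁ = \frac{1}{2} + \frac{\sqrt{5}}{2}, r₂ = \frac{1}{2} - \frac{\sqrt{5}}{2}.
General: F(n) = A·r₁^n + B·r₂^n. Solving with F(0)=0, F(1)=1 gives A = \frac{\sqrt{5}}{5}, B = - \frac{\sqrt{5}}{5}.
So F(n) = \frac{2^{- n} \sqrt{5} \left(- \left(1 - \sqrt{5}\right)^{n} + \left(1 + \sqrt{5}\right)^{n}\right)}{5}.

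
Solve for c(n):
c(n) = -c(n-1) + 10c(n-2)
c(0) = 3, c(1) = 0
Characteristic equation: x² + x - 10 = 0.
Discriminant Δ = (-1)² + 4·(10) = 41.
Roots r₁,₂ = (-1 ± √41)/2, so r₁ = - \frac{1}{2} + \frac{\sqrt{41}}{2}, r₂ = - \frac{\sqrt{41}}{2} - \frac{1}{2}.
General solution: c(n) = A·r₁^n + B·r₂^n.
From the initial conditions, A + B = 3 and r₁A + r₂B = 0.
Since r₁ - r₂ = √41: A = (0 - (3)r₂)/√41 = \frac{3 \sqrt{41}}{82} + \frac{3}{2}, and B = 3 - A = \frac{3}{2} - \frac{3 \sqrt{41}}{82}.
So c(n) = \left(\frac{3 \sqrt{41}}{82} + \frac{3}{2}\right)\left(- \frac{1}{2} + \frac{\sqrt{41}}{2}\right)^n + \left(\frac{3}{2} - \frac{3 \sqrt{41}}{82}\right)\left(- \frac{\sqrt{41}}{2} - \frac{1}{2}\right)^n.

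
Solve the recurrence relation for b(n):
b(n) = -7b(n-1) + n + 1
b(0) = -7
First-order linear with linear forcing.
Homogeneous solution: b_h(n) = A·(-7)^n.
Try particular b_p(n) = pn + q. Substituting:
  pn + q = -7(p(n-1) + q) + n + 1.
Matching the n-coefficient: p = -7p + 1 ⇒ p = \frac{1}{8}.
Matching constants: q = 7p - 7q + 1 ⇒ q = \frac{15}{64}.
General: b(n) = A·(-7)^n + \frac{n}{8} + \frac{15}{64}.
Apply b(0) = -7: A + \frac{15}{64} = -7 ⇒ A = - \frac{463}{64}.
So b(n) = - \frac{463 \left(-7\right)^{n}}{64} + \frac{n}{8} + \frac{15}{64}.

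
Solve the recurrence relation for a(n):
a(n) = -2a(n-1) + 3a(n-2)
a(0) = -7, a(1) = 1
Characteristic equation: x² + 2x - 3 = 0, which factors as (x - (1))(x - (-3)) = 0.
Roots r₁ = 1, r₂ = -3 (distinct).
General solution: a(n) = A·(1)^n + B·(-3)^n.
From a(0) = -7: A + B = -7.
From a(1) = 1: A - 3B = 1.
Solving: A = -5, B = -2.
So a(n) = - 2 \left(-3\right)^{n} - 5.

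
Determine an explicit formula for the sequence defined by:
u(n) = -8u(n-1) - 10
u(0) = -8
First-order linear non-homogeneous.
Homogeneous solution: u_h(n) = A·(-8)^n.
Try constant particular solution u_p = K: K = -8K - 10 ⇒ K = - \frac{10}{9}.
General: u(n) = A·(-8)^n - \frac{10}{9}.
Apply u(0) = -8: A - \frac{10}{9} = -8 ⇒ A = - \frac{62}{9}.
So u(n) = - \frac{62 \left(-8\right)^{n}}{9} - \frac{10}{9}.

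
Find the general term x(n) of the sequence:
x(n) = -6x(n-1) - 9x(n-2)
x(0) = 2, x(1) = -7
Characteristic equation: x² + 6x + 9 = 0, which is (x - (-3))².
Repeated root r = -3.
General solution: x(n) = (A + Bn)·(-3)^n.
From x(0) = 2: A = 2.
From x(1) = -7: (A + B)·(-3) = -7 ⇒ B = \frac{1}{3}.
So x(n) = \left(\frac{n}{3} + 2\right) \cdot (-3)^n.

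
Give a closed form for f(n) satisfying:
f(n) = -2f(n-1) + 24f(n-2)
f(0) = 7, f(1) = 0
Characteristic equation: x² + 2x - 24 = 0, which factors as (x - (4))(x - (-6)) = 0.
Roots r₁ = 4, r₂ = -6 (distinct).
General solution: f(n) = A·(4)^n + B·(-6)^n.
From f(0) = 7: A + B = 7.
From f(1) = 0: 4A - 6B = 0.
Solving: A = \frac{21}{5}, B = \frac{14}{5}.
So f(n) = \frac{14 \left(-6\right)^{n}}{5} + \frac{21 \cdot 4^{n}}{5}.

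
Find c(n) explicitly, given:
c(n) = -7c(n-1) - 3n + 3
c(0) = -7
First-order linear with linear forcing.
Homogeneous solution: c_h(n) = A·(-7)^n.
Try particular c_p(n) = pn + q. Substituting:
  pn + q = -7(p(n-1) + q) - 3n + 3.
Matching the n-coefficient: p = -7p - 3 ⇒ p = - \frac{3}{8}.
Matching constants: q = 7p - 7q + 3 ⇒ q = \frac{3}{64}.
General: c(n) = A·(-7)^n - \frac{3 n}{8} + \frac{3}{64}.
Apply c(0) = -7: A + \frac{3}{64} = -7 ⇒ A = - \frac{451}{64}.
So c(n) = - \frac{451 \left(-7\right)^{n}}{64} - \frac{3 n}{8} + \frac{3}{64}.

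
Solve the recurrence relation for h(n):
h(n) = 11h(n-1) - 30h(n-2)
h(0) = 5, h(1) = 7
Characteristic equation: x² - 11x + 30 = 0, which factors as (x - (5))(x - (6)) = 0.
Roots r₁ = 5, r₂ = 6 (distinct).
General solution: h(n) = A·(5)^n + B·(6)^n.
From h(0) = 5: A + B = 5.
From h(1) = 7: 5A + 6B = 7.
Solving: A = 23, B = -18.
So h(n) = 23 \cdot 5^{n} - 18 \cdot 6^{n}.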